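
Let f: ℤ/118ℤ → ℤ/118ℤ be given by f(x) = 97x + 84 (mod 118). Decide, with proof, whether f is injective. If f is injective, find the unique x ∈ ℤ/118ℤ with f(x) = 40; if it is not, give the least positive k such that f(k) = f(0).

92

If f(a) = f(b), then 97a ≡ 97b (mod 118). Because gcd(97, 118) = 1, we may cancel 97 to get a ≡ b (mod 118).
Thus f is injective.
We now compute 97⁻¹ mod 118 explicitly. Euclid's algorithm: 118 = 1·97 + 21, 97 = 4·21 + 13, 21 = 1·13 + 8, 13 = 1·8 + 5, 8 = 1·5 + 3, 5 = 1·3 + 2, 3 = 1·2 + 1; back-substituting gives 1 = 73·97 − 60·118, so 97⁻¹ ≡ 73 (mod 118).
Since f is injective, we compute f⁻¹(40): solve 97x + 84 ≡ 40 (mod 118), i.e. 97x ≡ 74 (mod 118).
Multiplying by 97⁻¹ = 73 gives x ≡ 73·74 = 5402 = 45·118 + 92 ≡ 92 (mod 118).
Check: f(92) = 97·92 + 84 = 9008 = 76·118 + 40 ≡ 40 (mod 118).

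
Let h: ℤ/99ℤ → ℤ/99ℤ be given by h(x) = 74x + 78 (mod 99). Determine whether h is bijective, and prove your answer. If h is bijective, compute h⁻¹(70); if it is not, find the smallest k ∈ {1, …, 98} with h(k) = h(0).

If h(s) = h(t), then 74s ≡ 74t (mod 99). Because gcd(74, 99) = 1, we may cancel 74 to get s ≡ t (mod 99).
We now compute 74⁻¹ mod 99 explicitly. Euclid's algorithm: 99 = 1·74 + 25, 74 = 2·25 + 24, 25 = 1·24 + 1; back-substituting gives 1 = 95·74 − 71·99, so 74⁻¹ ≡ 95 (mod 99).
For any y ∈ ℤ/99ℤ, x = 95(y − 78) mod 99 satisfies h(x) = 74·95(y − 78) + 78 ≡ y (since 74·95 ≡ 1 mod 99). So every y has a preimage.
Hence h is bijective.
Since h is bijective, we find h⁻¹(70): we need 74x ≡ 70 − 78 ≡ 91 (mod 99). Using 74⁻¹ = 95: x ≡ 95·91 = 8645 = 87·99 + 32, so x = 32.
Check: h(32) = 74·32 + 78 = 2446 = 24·99 + 70 ≡ 70 (mod 99).

32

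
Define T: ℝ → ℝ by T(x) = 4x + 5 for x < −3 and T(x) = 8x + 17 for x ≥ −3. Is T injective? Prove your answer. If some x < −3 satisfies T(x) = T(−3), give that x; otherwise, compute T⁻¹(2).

-15/8

Both pieces are strictly increasing (slopes 4 and 8), so each is injective on its own interval.
The left piece maps (−∞, −3) onto (−∞, −7); the right piece maps [−3, ∞) onto [−7, ∞).
These images are disjoint, so no value is attained by both pieces. So T is injective.
Because the two images are disjoint, no x < −3 has T(x) = T(−3), so we compute T⁻¹(2): 2 lies in [−7, ∞), so solve 8x + 17 = 2: x = (2 − 17)/8 = −15/8.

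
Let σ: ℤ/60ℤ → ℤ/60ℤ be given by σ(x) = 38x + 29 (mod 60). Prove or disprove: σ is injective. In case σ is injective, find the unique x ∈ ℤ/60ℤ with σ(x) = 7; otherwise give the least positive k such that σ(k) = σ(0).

By definition, injectivity means: for all u, v in the domain, σ(u) = σ(v) implies u = v.
We have gcd(38, 60) = 2 > 1. Taking u = 0 and v = 30: σ(0) = 29 and σ(30) = 38·30 + 29 = 1169 ≡ 29 (mod 60).
So σ(0) = σ(30) while 0 ≠ 30, so σ is not injective.
Since σ is not injective, we find the least positive k with σ(k) = σ(0): this means 38k ≡ 0 (mod 60), i.e. 60 ∣ 38k. Since gcd(38, 60) = 2, dividing through by 2 this holds exactly when 30 ∣ 19k, and as gcd(19, 30) = 1, exactly when 30 ∣ k.
The smallest positive such k is 30.

30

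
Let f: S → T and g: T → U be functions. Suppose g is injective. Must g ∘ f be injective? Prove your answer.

not injective

No. Take S = {0, 1}, T = U = {0, 1, 2, 3}, f(0) = f(1) = 0, and g = identity (injective).
Then (g ∘ f)(0) = (g ∘ f)(1) = 0 with 0 ≠ 1, so g ∘ f is not injective.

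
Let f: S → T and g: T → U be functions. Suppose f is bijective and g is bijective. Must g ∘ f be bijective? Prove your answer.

Injectivity: if g(f(u)) = g(f(v)) then f(u) = f(v) (g injective) so u = v (f injective).
Surjectivity: for c ∈ U pick b with g(b) = c, then a with f(a) = b; then (g ∘ f)(a) = c.
Thus g ∘ f is bijective.

bijective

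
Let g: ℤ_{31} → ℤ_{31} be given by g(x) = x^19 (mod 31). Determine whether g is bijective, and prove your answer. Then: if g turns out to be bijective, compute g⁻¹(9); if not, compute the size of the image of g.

Since 31 is prime, the nonzero elements of ℤ_{31} form a cyclic group of order 30.
As gcd(19, 30) = 1, raising to the 19th power is a bijection on this group: if x_1^19 ≡ x_2^19 then (x_1x_2^{−1})^19 = 1, and the only element of order dividing gcd(19, 30) = 1 is 1, so x_1 = x_2.
With g(0) = 0 this makes g injective on all of ℤ_{31}, hence bijective (finite equal-size domain and codomain). In particular g is bijective.
Since g is bijective, we find the preimage of 9. The inverse of x ↦ x^19 on (ℤ_{31})^× is x ↦ x^19, because 19·19 = 361 = 12·30 + 1 ≡ 1 (mod 30) and x^{30} = 1 for x ≠ 0 (Fermat). So g⁻¹(9) = 9^19 mod 31.
Repeated squaring mod 31: 9^1 ≡ 9, 9^2 ≡ 9² = 81 ≡ 19, 9^4 ≡ 19² = 361 ≡ 20, 9^8 ≡ 20² = 400 ≡ 28, 9^16 ≡ 28² = 784 ≡ 9. Since 19 = 16 + 2 + 1, 9^19 ≡ 9·19·9: 9·19 = 171 ≡ 16, then 16·9 = 144 ≡ 20. So 9^19 ≡ 20 (mod 31).
Hence g⁻¹(9) = 20.

20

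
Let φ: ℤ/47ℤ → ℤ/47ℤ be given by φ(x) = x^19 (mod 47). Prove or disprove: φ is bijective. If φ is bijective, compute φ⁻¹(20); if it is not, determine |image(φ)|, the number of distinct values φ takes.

39

Since 47 is prime, the nonzero elements of ℤ/47ℤ form a cyclic group of order 46.
As gcd(19, 46) = 1, raising to the 19th power is a bijection on this group: if u^19 ≡ v^19 then (uv^{−1})^19 = 1, and the only element of order dividing gcd(19, 46) = 1 is 1, so u = v.
With φ(0) = 0 this makes φ injective on all of ℤ/47ℤ, hence bijective (finite equal-size domain and codomain). In particular φ is bijective.
Since φ is bijective, we find the preimage of 20. The inverse of x ↦ x^19 on (ℤ/47ℤ)^× is x ↦ x^17, because 19·17 = 323 = 7·46 + 1 ≡ 1 (mod 46) and x^{46} = 1 for x ≠ 0 (Fermat). So φ⁻¹(20) = 20^17 mod 47.
Repeated squaring mod 47: 20^1 ≡ 20, 20^2 ≡ 20² = 400 ≡ 24, 20^4 ≡ 24² = 576 ≡ 12, 20^8 ≡ 12² = 144 ≡ 3, 20^16 ≡ 3² = 9. Since 17 = 16 + 1, 20^17 ≡ 9·20: 9·20 = 180 ≡ 39. So 20^17 ≡ 39 (mod 47).
Hence φ⁻¹(20) = 39.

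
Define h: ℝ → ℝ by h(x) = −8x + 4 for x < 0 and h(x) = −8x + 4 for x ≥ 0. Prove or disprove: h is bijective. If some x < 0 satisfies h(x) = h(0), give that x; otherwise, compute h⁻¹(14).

-5/4

Both pieces are strictly decreasing (slopes −8 and −8), so each is injective on its own interval.
The left piece maps (−∞, 0) onto (4, ∞); the right piece maps [0, ∞) onto (−∞, 4].
Since 4 = 4, the images partition ℝ: h is injective and surjective, hence bijective.
Because the two images are disjoint, no x < 0 has h(x) = h(0), so we compute h⁻¹(14): 14 lies in (4, ∞), so solve −8x + 4 = 14: x = (14 − 4)/(−8) = −5/4.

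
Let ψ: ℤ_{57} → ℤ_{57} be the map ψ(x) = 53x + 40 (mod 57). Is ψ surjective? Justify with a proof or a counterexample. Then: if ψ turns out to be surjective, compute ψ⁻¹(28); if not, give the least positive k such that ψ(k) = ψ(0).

3

By definition, surjectivity means every element of the codomain has a preimage under ψ.
Since gcd(53, 57) = 1, 53 is invertible modulo 57. Euclid's algorithm: 57 = 1·53 + 4, 53 = 13·4 + 1; back-substituting gives 1 = 14·53 − 13·57, so 53⁻¹ ≡ 14 (mod 57).
For any y ∈ ℤ_{57}, x = 14(y − 40) mod 57 satisfies ψ(x) = 53·14(y − 40) + 40 ≡ y (since 53·14 ≡ 1 mod 57). So every y has a preimage.
Thus ψ is surjective.
Since ψ is surjective, we compute ψ⁻¹(28): solve 53x + 40 ≡ 28 (mod 57), i.e. 53x ≡ 45 (mod 57).
Multiplying by 53⁻¹ = 14 gives x ≡ 14·45 = 630 = 11·57 + 3 ≡ 3 (mod 57).
Check: ψ(3) = 53·3 + 40 = 199 = 3·57 + 28 ≡ 28 (mod 57).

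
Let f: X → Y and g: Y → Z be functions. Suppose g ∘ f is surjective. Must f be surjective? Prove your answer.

not surjective

No. Take X = {0, 1}, Y = {0, 1, 2, 3}, Z = {0}, f(a) = 0 for every a ∈ X, and g(b) = 0 for every b ∈ Y.
Then g ∘ f is surjective onto {0}, but 3 ∈ Y has no preimage under f, so f is not surjective.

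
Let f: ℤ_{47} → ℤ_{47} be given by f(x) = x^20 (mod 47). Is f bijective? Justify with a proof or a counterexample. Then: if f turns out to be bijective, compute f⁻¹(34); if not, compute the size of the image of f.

f(23): Repeated squaring mod 47: 23^1 ≡ 23, 23^2 ≡ 23² = 529 ≡ 12, 23^4 ≡ 12² = 144 ≡ 3, 23^8 ≡ 3² = 9, 23^16 ≡ 9² = 81 ≡ 34. Since 20 = 16 + 4, 23^20 ≡ 34·3: 34·3 = 102 ≡ 8. So 23^20 ≡ 8 (mod 47).
f(24): Repeated squaring mod 47: 24^1 ≡ 24, 24^2 ≡ 24² = 576 ≡ 12, 24^4 ≡ 12² = 144 ≡ 3, 24^8 ≡ 3² = 9, 24^16 ≡ 9² = 81 ≡ 34. Since 20 = 16 + 4, 24^20 ≡ 34·3: 34·3 = 102 ≡ 8. So 24^20 ≡ 8 (mod 47).
So f(23) = f(24) = 8 while 23 ≠ 24, therefore f is not injective, hence not bijective.
Since f is not bijective, we determine |image(f)|. Computing x^20 mod 47 for each x (by repeated squaring, reducing mod 47 at every step), the values f(0), f(1), …, f(46) are: 0, 1, 6, 7, 36, 3, 42, 37, 28, 2, 18, 25, 17, 4, 34, 21, 27, 32, 12, 16, 14, 24, 9, 8, 8, 9, 24, 14, 16, 12, 32, 27, 21, 34, 4, 17, 25, 18, 2, 28, 37, 42, 3, 36, 7, 6, 1.
The distinct values are {0, 1, 2, 3, 4, 6, 7, 8, 9, 12, 14, 16, 17, 18, 21, 24, 25, 27, 28, 32, 34, 36, 37, 42}; there are 24 of them.

24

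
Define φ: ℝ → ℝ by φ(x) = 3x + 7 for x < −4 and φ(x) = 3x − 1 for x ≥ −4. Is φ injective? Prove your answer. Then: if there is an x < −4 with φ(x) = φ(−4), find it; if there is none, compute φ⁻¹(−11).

Both pieces are strictly increasing (slopes 3 and 3), so each is injective on its own interval.
The left piece maps (−∞, −4) onto (−∞, −5); the right piece maps [−4, ∞) onto [−13, ∞).
These images overlap. In particular φ(−4) = −13 (right piece), and solving 3x + 7 = −13 on the left piece gives x = −20/3 < −4.
So φ(−20/3) = φ(−4) with −20/3 ≠ −4, and φ is not injective. This x = −20/3 is the requested value below −4.

-20/3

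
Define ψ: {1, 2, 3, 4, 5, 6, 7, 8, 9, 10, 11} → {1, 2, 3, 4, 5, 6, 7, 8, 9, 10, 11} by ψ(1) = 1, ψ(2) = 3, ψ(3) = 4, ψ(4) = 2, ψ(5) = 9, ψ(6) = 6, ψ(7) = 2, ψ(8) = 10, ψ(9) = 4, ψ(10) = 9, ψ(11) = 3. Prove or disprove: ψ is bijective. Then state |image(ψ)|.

ψ(4) = 2 = ψ(7) with 4 ≠ 7, so ψ is not injective, hence not bijective.
The image of ψ is {1, 2, 3, 4, 6, 9, 10}, which has 7 elements.

7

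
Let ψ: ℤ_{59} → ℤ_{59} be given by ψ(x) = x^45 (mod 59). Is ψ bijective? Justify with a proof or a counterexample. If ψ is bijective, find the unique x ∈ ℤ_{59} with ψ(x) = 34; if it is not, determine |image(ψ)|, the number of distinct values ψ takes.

39

Since 59 is prime, the nonzero elements of ℤ_{59} form a cyclic group of order 58.
As gcd(45, 58) = 1, raising to the 45th power is a bijection on this group: if a^45 ≡ b^45 then (ab^{−1})^45 = 1, and the only element of order dividing gcd(45, 58) = 1 is 1, so a = b.
With ψ(0) = 0 this makes ψ injective on all of ℤ_{59}, hence bijective (finite equal-size domain and codomain). In particular ψ is bijective.
Since ψ is bijective, we find the preimage of 34. The inverse of x ↦ x^45 on (ℤ_{59})^× is x ↦ x^49, because 45·49 = 2205 = 38·58 + 1 ≡ 1 (mod 58) and x^{58} = 1 for x ≠ 0 (Fermat). So ψ⁻¹(34) = 34^49 mod 59.
Repeated squaring mod 59: 34^1 ≡ 34, 34^2 ≡ 34² = 1156 ≡ 35, 34^4 ≡ 35² = 1225 ≡ 45, 34^8 ≡ 45² = 2025 ≡ 19, 34^16 ≡ 19² = 361 ≡ 7, 34^32 ≡ 7² = 49. Since 49 = 32 + 16 + 1, 34^49 ≡ 49·7·34: 49·7 = 343 ≡ 48, then 48·34 = 1632 ≡ 39. So 34^49 ≡ 39 (mod 59).
Hence ψ⁻¹(34) = 39.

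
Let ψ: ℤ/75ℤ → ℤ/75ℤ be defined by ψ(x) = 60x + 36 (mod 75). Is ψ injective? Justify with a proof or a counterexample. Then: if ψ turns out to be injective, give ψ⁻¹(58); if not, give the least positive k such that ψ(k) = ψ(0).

5

By definition, injectivity means: for all s, t in the domain, ψ(s) = ψ(t) implies s = t.
We have gcd(60, 75) = 15 > 1. Taking s = 0 and t = 5: ψ(0) = 36 and ψ(5) = 60·5 + 36 = 336 ≡ 36 (mod 75).
So ψ(0) = ψ(5) while 0 ≠ 5, thus ψ is not injective.
Since ψ is not injective, we find the least positive k with ψ(k) = ψ(0): this means 60k ≡ 0 (mod 75), i.e. 75 ∣ 60k. Since gcd(60, 75) = 15, dividing through by 15 this holds exactly when 5 ∣ 4k, and as gcd(4, 5) = 1, exactly when 5 ∣ k.
The smallest positive such k is 5.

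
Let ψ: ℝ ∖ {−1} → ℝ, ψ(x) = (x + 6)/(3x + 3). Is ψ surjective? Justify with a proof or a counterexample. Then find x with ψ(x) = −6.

If ψ(x) = 1/3, cross-multiplying gives 3(x + 6) = 1(3x + 3), which simplifies to 18 = 3 — false.  So 1/3 has no preimage and ψ is not surjective.
Solving ψ(x) = −6: cross-multiplying gives x + 6 = −6(3x + 3), which rearranges to 19x = −24, so x = −24/19.

-24/19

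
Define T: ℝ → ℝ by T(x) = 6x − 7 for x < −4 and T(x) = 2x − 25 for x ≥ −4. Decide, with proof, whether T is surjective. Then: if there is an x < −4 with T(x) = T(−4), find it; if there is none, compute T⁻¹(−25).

-13/3

Both pieces are strictly increasing (slopes 6 and 2), so each is injective on its own interval.
The left piece maps (−∞, −4) onto (−∞, −31); the right piece maps [−4, ∞) onto [−33, ∞).
The union (−∞, −31) ∪ [−33, ∞) covers ℝ, so T is surjective.
For the follow-up: the images overlap, so an x < −4 with T(x) = T(−4) exists. T(−4) = −33; solving 6x − 7 = −33 for x < −4 gives x = (−33 + 7)/6 = −13/3.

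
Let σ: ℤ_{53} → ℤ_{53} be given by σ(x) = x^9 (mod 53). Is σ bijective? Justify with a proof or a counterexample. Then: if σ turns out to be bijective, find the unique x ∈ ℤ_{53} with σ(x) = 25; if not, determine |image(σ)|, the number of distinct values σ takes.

43

Since 53 is prime, the nonzero elements of ℤ_{53} form a cyclic group of order 52.
As gcd(9, 52) = 1, raising to the 9th power is a bijection on this group: if x_1^9 ≡ x_2^9 then (x_1x_2^{−1})^9 = 1, and the only element of order dividing gcd(9, 52) = 1 is 1, so x_1 = x_2.
With σ(0) = 0 this makes σ injective on all of ℤ_{53}, hence bijective (finite equal-size domain and codomain). In particular σ is bijective.
Since σ is bijective, we find the preimage of 25. The inverse of x ↦ x^9 on (ℤ_{53})^× is x ↦ x^29, because 9·29 = 261 = 5·52 + 1 ≡ 1 (mod 52) and x^{52} = 1 for x ≠ 0 (Fermat). So σ⁻¹(25) = 25^29 mod 53.
Repeated squaring mod 53: 25^1 ≡ 25, 25^2 ≡ 25² = 625 ≡ 42, 25^4 ≡ 42² = 1764 ≡ 15, 25^8 ≡ 15² = 225 ≡ 13, 25^16 ≡ 13² = 169 ≡ 10. Since 29 = 16 + 8 + 4 + 1, 25^29 ≡ 10·13·15·25: 10·13 = 130 ≡ 24, then 24·15 = 360 ≡ 42, then 42·25 = 1050 ≡ 43. So 25^29 ≡ 43 (mod 53).
Hence σ⁻¹(25) = 43.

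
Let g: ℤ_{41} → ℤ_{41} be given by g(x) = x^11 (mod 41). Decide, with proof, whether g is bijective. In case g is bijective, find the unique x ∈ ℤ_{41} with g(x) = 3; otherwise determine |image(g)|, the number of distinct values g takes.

Since 41 is prime, the nonzero elements of ℤ_{41} form a cyclic group of order 40.
As gcd(11, 40) = 1, raising to the 11th power is a bijection on this group: if x_1^11 ≡ x_2^11 then (x_1x_2^{−1})^11 = 1, and the only element of order dividing gcd(11, 40) = 1 is 1, so x_1 = x_2.
With g(0) = 0 this makes g injective on all of ℤ_{41}, hence bijective (finite equal-size domain and codomain). In particular g is bijective.
Since g is bijective, we find the preimage of 3. The inverse of x ↦ x^11 on (ℤ_{41})^× is x ↦ x^11, because 11·11 = 121 = 3·40 + 1 ≡ 1 (mod 40) and x^{40} = 1 for x ≠ 0 (Fermat). So g⁻¹(3) = 3^11 mod 41.
Repeated squaring mod 41: 3^1 ≡ 3, 3^2 ≡ 3² = 9, 3^4 ≡ 9² = 81 ≡ 40, 3^8 ≡ 40² = 1600 ≡ 1. Since 11 = 8 + 2 + 1, 3^11 ≡ 1·9·3: 1·9 = 9, then 9·3 = 27. So 3^11 ≡ 27 (mod 41).
Hence g⁻¹(3) = 27.

27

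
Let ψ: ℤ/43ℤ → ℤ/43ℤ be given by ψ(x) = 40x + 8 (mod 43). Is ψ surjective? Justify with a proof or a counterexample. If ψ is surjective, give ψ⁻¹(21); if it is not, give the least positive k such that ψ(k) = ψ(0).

10

Recall that surjectivity means every element of the codomain has a preimage under ψ.
Since gcd(40, 43) = 1, 40 is invertible modulo 43. Euclid's algorithm: 43 = 1·40 + 3, 40 = 13·3 + 1; back-substituting gives 1 = 14·40 − 13·43, so 40⁻¹ ≡ 14 (mod 43).
Then y ↦ 14(y − 8) is a two-sided inverse to ψ, so every y ∈ ℤ/43ℤ has a preimage.
Hence ψ is surjective.
Since ψ is surjective, we find ψ⁻¹(21): we need 40x ≡ 21 − 8 ≡ 13 (mod 43). Using 40⁻¹ = 14: x ≡ 14·13 = 182 = 4·43 + 10, so x = 10.
Check: ψ(10) = 40·10 + 8 = 408 = 9·43 + 21 ≡ 21 (mod 43).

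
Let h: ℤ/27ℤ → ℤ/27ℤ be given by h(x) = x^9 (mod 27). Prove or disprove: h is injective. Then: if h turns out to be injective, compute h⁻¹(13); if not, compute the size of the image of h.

3

h(0) = 0^9 = 0.
h(3): Repeated squaring mod 27: 3^1 ≡ 3, 3^2 ≡ 3² = 9, 3^4 ≡ 9² = 81 ≡ 0, 3^8 ≡ 0² = 0. Since 9 = 8 + 1, 3^9 ≡ 0·3: 0·3 = 0. So 3^9 ≡ 0 (mod 27).
So h(0) = h(3) = 0 while 0 ≠ 3, hence h is not injective.
Since h is not injective, we determine |image(h)|. Computing x^9 mod 27 for each x (by repeated squaring, reducing mod 27 at every step), the values h(0), h(1), …, h(26) are: 0, 1, 26, 0, 1, 26, 0, 1, 26, 0, 1, 26, 0, 1, 26, 0, 1, 26, 0, 1, 26, 0, 1, 26, 0, 1, 26.
The distinct values are {0, 1, 26}; there are 3 of them.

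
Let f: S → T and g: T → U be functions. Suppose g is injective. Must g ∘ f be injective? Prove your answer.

not injective

No. Take S = {1, 2}, T = U = {1, 2, 3, 4}, f(1) = f(2) = 1, and g = identity (injective).
Then (g ∘ f)(1) = (g ∘ f)(2) = 1 with 1 ≠ 2, so g ∘ f is not injective.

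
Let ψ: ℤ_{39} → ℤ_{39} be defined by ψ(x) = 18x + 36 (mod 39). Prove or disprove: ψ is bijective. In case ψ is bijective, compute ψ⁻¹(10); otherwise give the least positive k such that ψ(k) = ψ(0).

We have gcd(18, 39) = 3 > 1. Taking x_1 = 0 and x_2 = 13: ψ(0) = 36 and ψ(13) = 18·13 + 36 = 270 ≡ 36 (mod 39).
So ψ(0) = ψ(13) while 0 ≠ 13, hence ψ is not injective, hence not bijective.
Since ψ is not bijective, we find the least positive k with ψ(k) = ψ(0): this means 18k ≡ 0 (mod 39), i.e. 39 ∣ 18k. Since gcd(18, 39) = 3, dividing through by 3 this holds exactly when 13 ∣ 6k, and as gcd(6, 13) = 1, exactly when 13 ∣ k.
The smallest positive such k is 13.

13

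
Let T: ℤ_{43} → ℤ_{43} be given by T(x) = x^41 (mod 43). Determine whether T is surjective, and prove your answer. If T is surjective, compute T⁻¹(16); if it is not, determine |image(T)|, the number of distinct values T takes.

Since 43 is prime, the nonzero elements of ℤ_{43} form a cyclic group of order 42.
As gcd(41, 42) = 1, raising to the 41st power is a bijection on this group: if a^41 ≡ b^41 then (ab^{−1})^41 = 1, and the only element of order dividing gcd(41, 42) = 1 is 1, so a = b.
With T(0) = 0 this makes T injective on all of ℤ_{43}, hence bijective (finite equal-size domain and codomain). In particular T is surjective.
Since T is surjective, we find the preimage of 16. The inverse of x ↦ x^41 on (ℤ_{43})^× is x ↦ x^41, because 41·41 = 1681 = 40·42 + 1 ≡ 1 (mod 42) and x^{42} = 1 for x ≠ 0 (Fermat). So T⁻¹(16) = 16^41 mod 43.
Repeated squaring mod 43: 16^1 ≡ 16, 16^2 ≡ 16² = 256 ≡ 41, 16^4 ≡ 41² = 1681 ≡ 4, 16^8 ≡ 4² = 16, 16^16 ≡ 16² = 256 ≡ 41, 16^32 ≡ 41² = 1681 ≡ 4. Since 41 = 32 + 8 + 1, 16^41 ≡ 4·16·16: 4·16 = 64 ≡ 21, then 21·16 = 336 ≡ 35. So 16^41 ≡ 35 (mod 43).
Hence T⁻¹(16) = 35.

35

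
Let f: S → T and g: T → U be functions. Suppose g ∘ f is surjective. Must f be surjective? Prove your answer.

No. Take S = {1}, T = {1, 2, 3, 4}, U = {1}, f(a) = 1 for every a ∈ S, and g(b) = 1 for every b ∈ T.
Then g ∘ f is surjective onto {1}, but 4 ∈ T has no preimage under f, so f is not surjective.

not surjective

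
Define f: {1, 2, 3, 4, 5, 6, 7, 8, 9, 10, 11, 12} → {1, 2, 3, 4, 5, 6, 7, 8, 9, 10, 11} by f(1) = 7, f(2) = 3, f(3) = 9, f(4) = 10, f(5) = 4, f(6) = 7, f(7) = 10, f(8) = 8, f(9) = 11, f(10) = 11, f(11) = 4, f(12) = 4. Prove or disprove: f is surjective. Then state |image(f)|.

7

No element maps to 1, so f is not surjective.
The image of f is {3, 4, 7, 8, 9, 10, 11}, which has 7 elements.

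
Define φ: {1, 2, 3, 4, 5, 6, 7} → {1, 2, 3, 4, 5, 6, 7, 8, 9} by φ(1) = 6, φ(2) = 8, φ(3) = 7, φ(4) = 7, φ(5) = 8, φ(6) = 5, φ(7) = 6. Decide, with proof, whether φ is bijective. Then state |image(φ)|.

φ(3) = 7 = φ(4) with 3 ≠ 4, so φ is not injective, hence not bijective.
The image of φ is {5, 6, 7, 8}, which has 4 elements.

4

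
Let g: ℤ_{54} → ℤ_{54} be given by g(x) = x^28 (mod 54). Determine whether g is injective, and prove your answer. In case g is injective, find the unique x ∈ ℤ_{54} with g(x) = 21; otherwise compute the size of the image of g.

20

g(0) = 0^28 = 0.
g(6): Repeated squaring mod 54: 6^1 ≡ 6, 6^2 ≡ 6² = 36, 6^4 ≡ 36² = 1296 ≡ 0, 6^8 ≡ 0² = 0, 6^16 ≡ 0² = 0. Since 28 = 16 + 8 + 4, 6^28 ≡ 0·0·0: 0·0 = 0, then 0·0 = 0. So 6^28 ≡ 0 (mod 54).
So g(0) = g(6) = 0 while 0 ≠ 6, therefore g is not injective.
Since g is not injective, we determine |image(g)|. Computing x^28 mod 54 for each x (by repeated squaring, reducing mod 54 at every step), the values g(0), g(1), …, g(53) are: 0, 1, 52, 27, 4, 49, 0, 7, 46, 27, 10, 43, 0, 13, 40, 27, 16, 37, 0, 19, 34, 27, 22, 31, 0, 25, 28, 27, 28, 25, 0, 31, 22, 27, 34, 19, 0, 37, 16, 27, 40, 13, 0, 43, 10, 27, 46, 7, 0, 49, 4, 27, 52, 1.
The distinct values are {0, 1, 4, 7, 10, 13, 16, 19, 22, 25, 27, 28, 31, 34, 37, 40, 43, 46, 49, 52}; there are 20 of them.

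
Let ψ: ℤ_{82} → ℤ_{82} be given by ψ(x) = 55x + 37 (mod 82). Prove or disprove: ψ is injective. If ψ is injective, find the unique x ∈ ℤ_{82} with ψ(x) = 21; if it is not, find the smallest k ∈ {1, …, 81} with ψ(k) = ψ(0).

By definition, injectivity means: for all u, v in the domain, ψ(u) = ψ(v) implies u = v.
If ψ(u) = ψ(v), then 55u ≡ 55v (mod 82). Because gcd(55, 82) = 1, we may cancel 55 to get u ≡ v (mod 82).
Therefore ψ is injective.
We now compute 55⁻¹ mod 82 explicitly. Euclid's algorithm: 82 = 1·55 + 27, 55 = 2·27 + 1; back-substituting gives 1 = 3·55 − 2·82, so 55⁻¹ ≡ 3 (mod 82).
Since ψ is injective, we find ψ⁻¹(21): we need 55x ≡ 21 − 37 ≡ 66 (mod 82). Using 55⁻¹ = 3: x ≡ 3·66 = 198 = 2·82 + 34, so x = 34.
Check: ψ(34) = 55·34 + 37 = 1907 = 23·82 + 21 ≡ 21 (mod 82).

34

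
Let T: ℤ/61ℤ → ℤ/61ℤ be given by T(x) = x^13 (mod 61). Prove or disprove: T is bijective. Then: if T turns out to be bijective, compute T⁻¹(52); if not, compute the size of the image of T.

Since 61 is prime, the nonzero elements of ℤ/61ℤ form a cyclic group of order 60.
As gcd(13, 60) = 1, raising to the 13th power is a bijection on this group: if u^13 ≡ v^13 then (uv^{−1})^13 = 1, and the only element of order dividing gcd(13, 60) = 1 is 1, so u = v.
With T(0) = 0 this makes T injective on all of ℤ/61ℤ, hence bijective (finite equal-size domain and codomain). In particular T is bijective.
Since T is bijective, we find the preimage of 52. The inverse of x ↦ x^13 on (ℤ/61ℤ)^× is x ↦ x^37, because 13·37 = 481 = 8·60 + 1 ≡ 1 (mod 60) and x^{60} = 1 for x ≠ 0 (Fermat). So T⁻¹(52) = 52^37 mod 61.
Repeated squaring mod 61: 52^1 ≡ 52, 52^2 ≡ 52² = 2704 ≡ 20, 52^4 ≡ 20² = 400 ≡ 34, 52^8 ≡ 34² = 1156 ≡ 58, 52^16 ≡ 58² = 3364 ≡ 9, 52^32 ≡ 9² = 81 ≡ 20. Since 37 = 32 + 4 + 1, 52^37 ≡ 20·34·52: 20·34 = 680 ≡ 9, then 9·52 = 468 ≡ 41. So 52^37 ≡ 41 (mod 61).
Hence T⁻¹(52) = 41.

41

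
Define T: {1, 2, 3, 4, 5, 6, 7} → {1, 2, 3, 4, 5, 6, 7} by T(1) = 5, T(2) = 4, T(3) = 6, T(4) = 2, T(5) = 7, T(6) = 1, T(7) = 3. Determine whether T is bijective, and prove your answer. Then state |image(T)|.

The values 5, 4, 6, 2, 7, 1, 3 are a permutation of {1, 2, 3, 4, 5, 6, 7}: each element appears exactly once.
So T is injective and surjective, hence bijective.
The image of T is {1, 2, 3, 4, 5, 6, 7}, which has 7 elements.

7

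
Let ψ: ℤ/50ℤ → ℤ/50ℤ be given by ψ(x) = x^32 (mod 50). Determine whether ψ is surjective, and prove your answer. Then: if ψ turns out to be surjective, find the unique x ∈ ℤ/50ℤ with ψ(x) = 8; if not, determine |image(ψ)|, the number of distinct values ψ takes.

ψ(1) = 1^32 = 1.
ψ(7): Repeated squaring mod 50: 7^1 ≡ 7, 7^2 ≡ 7² = 49, 7^4 ≡ 49² = 2401 ≡ 1, 7^8 ≡ 1² = 1, 7^16 ≡ 1² = 1, 7^32 ≡ 1² = 1. So 7^32 ≡ 1 (mod 50).
So ψ(1) = ψ(7) = 1 while 1 ≠ 7, hence ψ is not injective.
A non-injective map from the 50-element set ℤ/50ℤ to itself takes at most 49 distinct values, so it cannot be surjective. Therefore ψ is not surjective.
Since ψ is not surjective, we determine |image(ψ)|. Computing x^32 mod 50 for each x (by repeated squaring, reducing mod 50 at every step), the values ψ(0), ψ(1), …, ψ(49) are: 0, 1, 46, 41, 16, 25, 36, 1, 36, 31, 0, 21, 6, 31, 46, 25, 6, 11, 26, 11, 0, 41, 16, 21, 26, 25, 26, 21, 16, 41, 0, 11, 26, 11, 6, 25, 46, 31, 6, 21, 0, 31, 36, 1, 36, 25, 16, 41, 46, 1.
The distinct values are {0, 1, 6, 11, 16, 21, 25, 26, 31, 36, 41, 46}; there are 12 of them.

12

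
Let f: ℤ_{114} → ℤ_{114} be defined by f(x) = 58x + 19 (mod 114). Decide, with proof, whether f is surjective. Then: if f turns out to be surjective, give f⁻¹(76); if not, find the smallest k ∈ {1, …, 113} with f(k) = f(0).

57

Since gcd(58, 114) = 2, we have 58x ≡ 0 (mod 2) for all x, so f(x) ≡ 1 (mod 2).
But 0 ≢ 1 (mod 2), so 0 ∈ ℤ_{114} has no preimage. Hence f is not surjective.
Since f is not surjective, we find the least positive k with f(k) = f(0): this means 58k ≡ 0 (mod 114), i.e. 114 ∣ 58k. Since gcd(58, 114) = 2, dividing through by 2 this holds exactly when 57 ∣ 29k, and as gcd(29, 57) = 1, exactly when 57 ∣ k.
The smallest positive such k is 57.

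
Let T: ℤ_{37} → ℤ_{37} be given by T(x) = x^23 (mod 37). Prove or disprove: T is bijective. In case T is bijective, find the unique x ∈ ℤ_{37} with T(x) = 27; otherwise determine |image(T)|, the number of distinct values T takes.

Since 37 is prime, the nonzero elements of ℤ_{37} form a cyclic group of order 36.
As gcd(23, 36) = 1, raising to the 23rd power is a bijection on this group: if a^23 ≡ b^23 then (ab^{−1})^23 = 1, and the only element of order dividing gcd(23, 36) = 1 is 1, so a = b.
With T(0) = 0 this makes T injective on all of ℤ_{37}, hence bijective (finite equal-size domain and codomain). In particular T is bijective.
Since T is bijective, we find the preimage of 27. The inverse of x ↦ x^23 on (ℤ_{37})^× is x ↦ x^11, because 23·11 = 253 = 7·36 + 1 ≡ 1 (mod 36) and x^{36} = 1 for x ≠ 0 (Fermat). So T⁻¹(27) = 27^11 mod 37.
Repeated squaring mod 37: 27^1 ≡ 27, 27^2 ≡ 27² = 729 ≡ 26, 27^4 ≡ 26² = 676 ≡ 10, 27^8 ≡ 10² = 100 ≡ 26. Since 11 = 8 + 2 + 1, 27^11 ≡ 26·26·27: 26·26 = 676 ≡ 10, then 10·27 = 270 ≡ 11. So 27^11 ≡ 11 (mod 37).
Hence T⁻¹(27) = 11.

11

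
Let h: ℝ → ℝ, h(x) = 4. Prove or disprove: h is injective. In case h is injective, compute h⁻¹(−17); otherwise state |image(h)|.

h(0) = 4 = h(1) with 0 ≠ 1, so h is not injective.
Since h is not injective, we state |image(h)|: the image of h is {4}, which has 1 element.

1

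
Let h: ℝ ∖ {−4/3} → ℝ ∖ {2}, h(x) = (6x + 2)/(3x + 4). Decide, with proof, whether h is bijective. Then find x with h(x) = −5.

Suppose h(s) = h(t). Cross-multiplying: (6s + 2)(3t + 4) = (6t + 2)(3s + 4).
Expanding both sides and cancelling the symmetric terms leaves 18·(s − t) = 0. Since 18 ≠ 0, s = t. Hence h is injective.
For any y ≠ 2, solving y(3x + 4) = 6x + 2 for x gives a well-defined x ≠ −4/3. So h is surjective.
Hence h is bijective.
Solving h(x) = −5: cross-multiplying gives 6x + 2 = −5(3x + 4), which rearranges to 21x = −22, so x = −22/21.

-22/21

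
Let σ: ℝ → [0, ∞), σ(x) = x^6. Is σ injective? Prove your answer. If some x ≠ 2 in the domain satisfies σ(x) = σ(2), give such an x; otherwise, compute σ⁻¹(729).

-2

σ(2) = 64 = (−2)^6 = σ(−2) (since 6 is even), with 2 ≠ −2. So σ is not injective.
For the follow-up, such an x exists: taking x = −2 ∈ ℝ gives σ(−2) = 64 = σ(2) with −2 ≠ 2.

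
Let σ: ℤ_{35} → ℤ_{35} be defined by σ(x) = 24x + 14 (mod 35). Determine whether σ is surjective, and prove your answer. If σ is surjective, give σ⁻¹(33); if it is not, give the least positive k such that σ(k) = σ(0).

11

Recall that σ is surjective if every y in the codomain equals σ(x) for some x in the domain.
Since gcd(24, 35) = 1, 24 is invertible modulo 35. Euclid's algorithm: 35 = 1·24 + 11, 24 = 2·11 + 2, 11 = 5·2 + 1; back-substituting gives 1 = 19·24 − 13·35, so 24⁻¹ ≡ 19 (mod 35).
Then y ↦ 19(y − 14) is a two-sided inverse to σ, so every y ∈ ℤ_{35} has a preimage.
So σ is surjective.
Since σ is surjective, we find σ⁻¹(33): we need 24x ≡ 33 − 14 ≡ 19 (mod 35). Using 24⁻¹ = 19: x ≡ 19·19 = 361 = 10·35 + 11, so x = 11.
Check: σ(11) = 24·11 + 14 = 278 = 7·35 + 33 ≡ 33 (mod 35).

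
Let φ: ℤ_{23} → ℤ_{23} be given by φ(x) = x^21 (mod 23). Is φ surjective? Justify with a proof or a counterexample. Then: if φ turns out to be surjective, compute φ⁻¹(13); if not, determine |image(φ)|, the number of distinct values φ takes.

16

Since 23 is prime, the nonzero elements of ℤ_{23} form a cyclic group of order 22.
As gcd(21, 22) = 1, raising to the 21st power is a bijection on this group: if u^21 ≡ v^21 then (uv^{−1})^21 = 1, and the only element of order dividing gcd(21, 22) = 1 is 1, so u = v.
With φ(0) = 0 this makes φ injective on all of ℤ_{23}, hence bijective (finite equal-size domain and codomain). In particular φ is surjective.
Since φ is surjective, we find the preimage of 13. The inverse of x ↦ x^21 on (ℤ_{23})^× is x ↦ x^21, because 21·21 = 441 = 20·22 + 1 ≡ 1 (mod 22) and x^{22} = 1 for x ≠ 0 (Fermat). So φ⁻¹(13) = 13^21 mod 23.
Repeated squaring mod 23: 13^1 ≡ 13, 13^2 ≡ 13² = 169 ≡ 8, 13^4 ≡ 8² = 64 ≡ 18, 13^8 ≡ 18² = 324 ≡ 2, 13^16 ≡ 2² = 4. Since 21 = 16 + 4 + 1, 13^21 ≡ 4·18·13: 4·18 = 72 ≡ 3, then 3·13 = 39 ≡ 16. So 13^21 ≡ 16 (mod 23).
Hence φ⁻¹(13) = 16.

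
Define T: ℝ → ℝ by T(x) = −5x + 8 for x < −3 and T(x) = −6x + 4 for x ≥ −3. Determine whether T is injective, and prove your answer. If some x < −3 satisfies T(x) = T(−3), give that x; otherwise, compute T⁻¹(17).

-13/6

Both pieces are strictly decreasing (slopes −5 and −6), so each is injective on its own interval.
The left piece maps (−∞, −3) onto (23, ∞); the right piece maps [−3, ∞) onto (−∞, 22].
These images are disjoint, so no value is attained by both pieces. Hence T is injective.
Because the two images are disjoint, no x < −3 has T(x) = T(−3), so we compute T⁻¹(17): 17 lies in (−∞, 22], so solve −6x + 4 = 17: x = (17 − 4)/(−6) = −13/6.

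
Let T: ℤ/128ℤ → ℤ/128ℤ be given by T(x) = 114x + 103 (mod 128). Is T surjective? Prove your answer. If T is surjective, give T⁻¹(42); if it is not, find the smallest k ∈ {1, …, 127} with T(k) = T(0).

Recall: surjectivity means every element of the codomain has a preimage under T.
Since gcd(114, 128) = 2, we have 114x ≡ 0 (mod 2) for all x, so T(x) ≡ 1 (mod 2).
But 0 ≢ 1 (mod 2), so 0 ∈ ℤ/128ℤ has no preimage. So T is not surjective.
Since T is not surjective, we find the least positive k with T(k) = T(0): this means 114k ≡ 0 (mod 128), i.e. 128 ∣ 114k. Since gcd(114, 128) = 2, dividing through by 2 this holds exactly when 64 ∣ 57k, and as gcd(57, 64) = 1, exactly when 64 ∣ k.
The smallest positive such k is 64.

64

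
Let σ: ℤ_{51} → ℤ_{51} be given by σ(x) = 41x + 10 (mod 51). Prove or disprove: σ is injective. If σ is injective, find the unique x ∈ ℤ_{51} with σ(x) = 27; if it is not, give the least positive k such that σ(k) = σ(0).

By definition, injectivity means: for all a, b in the domain, σ(a) = σ(b) implies a = b.
Suppose σ(a) = σ(b) in ℤ_{51}. Then 41a + 10 ≡ 41b + 10 (mod 51), thus 41(a − b) ≡ 0 (mod 51).
Since gcd(41, 51) = 1, 41 is invertible modulo 51, therefore a − b ≡ 0 (mod 51), i.e. a = b.
Hence σ is injective.
We now compute 41⁻¹ mod 51 explicitly. Euclid's algorithm: 51 = 1·41 + 10, 41 = 4·10 + 1; back-substituting gives 1 = 5·41 − 4·51, so 41⁻¹ ≡ 5 (mod 51).
Since σ is injective, we compute σ⁻¹(27): solve 41x + 10 ≡ 27 (mod 51), i.e. 41x ≡ 17 (mod 51).
Multiplying by 41⁻¹ = 5 gives x ≡ 5·17 = 85 = 1·51 + 34 ≡ 34 (mod 51).
Check: σ(34) = 41·34 + 10 = 1404 = 27·51 + 27 ≡ 27 (mod 51).

34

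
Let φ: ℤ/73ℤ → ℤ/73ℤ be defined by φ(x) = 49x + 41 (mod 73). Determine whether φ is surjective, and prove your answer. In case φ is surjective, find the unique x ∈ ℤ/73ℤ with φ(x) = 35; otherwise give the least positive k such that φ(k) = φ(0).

55

Since gcd(49, 73) = 1, 49 is invertible modulo 73. Euclid's algorithm: 73 = 1·49 + 24, 49 = 2·24 + 1; back-substituting gives 1 = 3·49 − 2·73, so 49⁻¹ ≡ 3 (mod 73).
For any y ∈ ℤ/73ℤ, x = 3(y − 41) mod 73 satisfies φ(x) = 49·3(y − 41) + 41 ≡ y (since 49·3 ≡ 1 mod 73). So every y has a preimage.
Thus φ is surjective.
Since φ is surjective, we find φ⁻¹(35): we need 49x ≡ 35 − 41 ≡ 67 (mod 73). Using 49⁻¹ = 3: x ≡ 3·67 = 201 = 2·73 + 55, so x = 55.
Check: φ(55) = 49·55 + 41 = 2736 = 37·73 + 35 ≡ 35 (mod 73).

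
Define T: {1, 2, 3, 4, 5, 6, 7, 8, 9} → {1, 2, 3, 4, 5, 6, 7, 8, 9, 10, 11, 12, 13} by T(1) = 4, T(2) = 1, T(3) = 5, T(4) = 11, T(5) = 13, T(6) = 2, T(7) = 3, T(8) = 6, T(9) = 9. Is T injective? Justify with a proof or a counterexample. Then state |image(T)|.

The values T(1), …, T(9) are 4, 1, 5, 11, 13, 2, 3, 6, 9 — all distinct.
So T(u) = T(v) only when u = v, and T is injective.
The image of T is {1, 2, 3, 4, 5, 6, 9, 11, 13}, which has 9 elements.

9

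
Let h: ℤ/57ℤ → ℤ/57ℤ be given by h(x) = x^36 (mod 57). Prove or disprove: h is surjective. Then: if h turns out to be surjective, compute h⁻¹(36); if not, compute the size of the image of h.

h(1) = 1^36 = 1.
h(2): Repeated squaring mod 57: 2^1 ≡ 2, 2^2 ≡ 2² = 4, 2^4 ≡ 4² = 16, 2^8 ≡ 16² = 256 ≡ 28, 2^16 ≡ 28² = 784 ≡ 43, 2^32 ≡ 43² = 1849 ≡ 25. Since 36 = 32 + 4, 2^36 ≡ 25·16: 25·16 = 400 ≡ 1. So 2^36 ≡ 1 (mod 57).
So h(1) = h(2) = 1 while 1 ≠ 2, hence h is not injective.
A non-injective map from the 57-element set ℤ/57ℤ to itself takes at most 56 distinct values, so it cannot be surjective. Thus h is not surjective.
Since h is not surjective, we determine |image(h)|. Computing x^36 mod 57 for each x (by repeated squaring, reducing mod 57 at every step), the values h(0), h(1), …, h(56) are: 0, 1, 1, 39, 1, 1, 39, 1, 1, 39, 1, 1, 39, 1, 1, 39, 1, 1, 39, 19, 1, 39, 1, 1, 39, 1, 1, 39, 1, 1, 39, 1, 1, 39, 1, 1, 39, 1, 19, 39, 1, 1, 39, 1, 1, 39, 1, 1, 39, 1, 1, 39, 1, 1, 39, 1, 1.
The distinct values are {0, 1, 19, 39}; there are 4 of them.

4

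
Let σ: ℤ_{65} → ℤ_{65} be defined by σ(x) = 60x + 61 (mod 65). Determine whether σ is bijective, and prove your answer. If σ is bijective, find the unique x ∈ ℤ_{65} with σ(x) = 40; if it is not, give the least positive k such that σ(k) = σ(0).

We have gcd(60, 65) = 5 > 1. Taking s = 0 and t = 13: σ(0) = 61 and σ(13) = 60·13 + 61 = 841 ≡ 61 (mod 65).
So σ(0) = σ(13) while 0 ≠ 13, therefore σ is not injective, hence not bijective.
Since σ is not bijective, we find the least positive k with σ(k) = σ(0): this means 60k ≡ 0 (mod 65), i.e. 65 ∣ 60k. Since gcd(60, 65) = 5, dividing through by 5 this holds exactly when 13 ∣ 12k, and as gcd(12, 13) = 1, exactly when 13 ∣ k.
The smallest positive such k is 13.

13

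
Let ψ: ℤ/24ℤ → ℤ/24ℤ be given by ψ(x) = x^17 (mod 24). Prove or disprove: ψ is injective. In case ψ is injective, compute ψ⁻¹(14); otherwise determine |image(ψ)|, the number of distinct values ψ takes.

ψ(0) = 0^17 = 0.
ψ(6): Repeated squaring mod 24: 6^1 ≡ 6, 6^2 ≡ 6² = 36 ≡ 12, 6^4 ≡ 12² = 144 ≡ 0, 6^8 ≡ 0² = 0, 6^16 ≡ 0² = 0. Since 17 = 16 + 1, 6^17 ≡ 0·6: 0·6 = 0. So 6^17 ≡ 0 (mod 24).
So ψ(0) = ψ(6) = 0 while 0 ≠ 6, so ψ is not injective.
Since ψ is not injective, we determine |image(ψ)|. Computing x^17 mod 24 for each x (by repeated squaring, reducing mod 24 at every step), the values ψ(0), ψ(1), …, ψ(23) are: 0, 1, 8, 3, 16, 5, 0, 7, 8, 9, 16, 11, 0, 13, 8, 15, 16, 17, 0, 19, 8, 21, 16, 23.
The distinct values are {0, 1, 3, 5, 7, 8, 9, 11, 13, 15, 16, 17, 19, 21, 23}; there are 15 of them.

15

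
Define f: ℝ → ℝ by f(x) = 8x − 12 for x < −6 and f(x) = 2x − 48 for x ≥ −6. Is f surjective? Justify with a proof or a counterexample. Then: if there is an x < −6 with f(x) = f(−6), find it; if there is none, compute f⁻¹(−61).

Both pieces are strictly increasing (slopes 8 and 2), so each is injective on its own interval.
The left piece maps (−∞, −6) onto (−∞, −60); the right piece maps [−6, ∞) onto [−60, ∞).
These images together cover ℝ, so f is surjective.
Because the two images are disjoint, no x < −6 has f(x) = f(−6), so we compute f⁻¹(−61): −61 lies in (−∞, −60), so solve 8x − 12 = −61: x = (−61 + 12)/8 = −49/8.

-49/8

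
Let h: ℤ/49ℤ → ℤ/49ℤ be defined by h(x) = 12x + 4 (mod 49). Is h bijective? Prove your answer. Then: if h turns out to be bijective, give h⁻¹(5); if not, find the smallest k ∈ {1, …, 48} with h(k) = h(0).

Suppose h(u) = h(v) in ℤ/49ℤ. Then 12u + 4 ≡ 12v + 4 (mod 49), therefore 12(u − v) ≡ 0 (mod 49).
Since gcd(12, 49) = 1, 12 is invertible modulo 49, hence u − v ≡ 0 (mod 49), i.e. u = v.
We now compute 12⁻¹ mod 49 explicitly. Euclid's algorithm: 49 = 4·12 + 1; back-substituting gives 1 = 45·12 − 11·49, so 12⁻¹ ≡ 45 (mod 49).
Then y ↦ 45(y − 4) is a two-sided inverse to h, so every y ∈ ℤ/49ℤ has a preimage.
Thus h is bijective.
Since h is bijective, we find h⁻¹(5): we need 12x ≡ 5 − 4 ≡ 1 (mod 49). Using 12⁻¹ = 45: x ≡ 45·1 = 45, so x = 45.
Check: h(45) = 12·45 + 4 = 544 = 11·49 + 5 ≡ 5 (mod 49).

45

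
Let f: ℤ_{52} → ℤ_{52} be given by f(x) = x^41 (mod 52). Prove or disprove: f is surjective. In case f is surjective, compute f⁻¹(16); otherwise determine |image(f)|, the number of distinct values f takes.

39

f(0) = 0^41 = 0.
f(26): Repeated squaring mod 52: 26^1 ≡ 26, 26^2 ≡ 26² = 676 ≡ 0, 26^4 ≡ 0² = 0, 26^8 ≡ 0² = 0, 26^16 ≡ 0² = 0, 26^32 ≡ 0² = 0. Since 41 = 32 + 8 + 1, 26^41 ≡ 0·0·26: 0·0 = 0, then 0·26 = 0. So 26^41 ≡ 0 (mod 52).
So f(0) = f(26) = 0 while 0 ≠ 26, hence f is not injective.
A non-injective map from the 52-element set ℤ_{52} to itself takes at most 51 distinct values, so it cannot be surjective. Thus f is not surjective.
Since f is not surjective, we determine |image(f)|. Computing x^41 mod 52 for each x (by repeated squaring, reducing mod 52 at every step), the values f(0), f(1), …, f(51) are: 0, 1, 32, 35, 36, 5, 28, 11, 8, 29, 4, 7, 12, 13, 40, 19, 48, 49, 44, 15, 24, 21, 16, 43, 20, 25, 0, 27, 32, 9, 36, 31, 28, 37, 8, 3, 4, 33, 12, 39, 40, 45, 48, 23, 44, 41, 24, 47, 16, 17, 20, 51.
The distinct values are {0, 1, 3, 4, 5, 7, 8, 9, 11, 12, 13, 15, 16, 17, 19, 20, 21, 23, 24, 25, 27, 28, 29, 31, 32, 33, 35, 36, 37, 39, 40, 41, 43, 44, 45, 47, 48, 49, 51}; there are 39 of them.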